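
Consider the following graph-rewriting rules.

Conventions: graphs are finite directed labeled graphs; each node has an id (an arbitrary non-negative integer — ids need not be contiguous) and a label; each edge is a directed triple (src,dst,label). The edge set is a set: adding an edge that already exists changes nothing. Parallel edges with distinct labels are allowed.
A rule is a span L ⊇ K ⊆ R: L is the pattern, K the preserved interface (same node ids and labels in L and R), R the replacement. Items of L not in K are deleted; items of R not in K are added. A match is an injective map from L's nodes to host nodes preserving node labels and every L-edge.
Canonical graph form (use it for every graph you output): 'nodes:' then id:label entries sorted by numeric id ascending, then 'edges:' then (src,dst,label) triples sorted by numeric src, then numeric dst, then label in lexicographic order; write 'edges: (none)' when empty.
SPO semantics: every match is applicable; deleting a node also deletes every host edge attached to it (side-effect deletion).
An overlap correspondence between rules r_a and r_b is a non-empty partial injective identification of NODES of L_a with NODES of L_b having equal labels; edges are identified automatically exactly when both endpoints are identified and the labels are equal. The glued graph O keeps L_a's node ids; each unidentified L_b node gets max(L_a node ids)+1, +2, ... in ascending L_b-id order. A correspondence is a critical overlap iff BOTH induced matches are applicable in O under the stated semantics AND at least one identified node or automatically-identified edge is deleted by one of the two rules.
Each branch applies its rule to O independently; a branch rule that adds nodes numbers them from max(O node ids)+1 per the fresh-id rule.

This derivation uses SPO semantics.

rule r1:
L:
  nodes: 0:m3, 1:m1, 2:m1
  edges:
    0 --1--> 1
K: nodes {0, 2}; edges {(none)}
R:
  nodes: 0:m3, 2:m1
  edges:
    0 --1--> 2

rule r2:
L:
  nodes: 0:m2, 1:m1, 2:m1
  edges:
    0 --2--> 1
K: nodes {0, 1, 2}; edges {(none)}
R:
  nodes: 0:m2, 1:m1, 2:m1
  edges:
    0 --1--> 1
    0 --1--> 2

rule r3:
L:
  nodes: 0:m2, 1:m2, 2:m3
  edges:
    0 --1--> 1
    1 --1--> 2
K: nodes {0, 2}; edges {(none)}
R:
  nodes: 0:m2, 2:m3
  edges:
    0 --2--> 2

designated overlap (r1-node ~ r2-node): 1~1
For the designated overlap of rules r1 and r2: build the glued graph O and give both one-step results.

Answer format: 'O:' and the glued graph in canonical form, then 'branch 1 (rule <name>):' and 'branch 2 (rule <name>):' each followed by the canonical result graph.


O:
nodes: 0:m3, 1:m1, 2:m1, 3:m2, 4:m1
edges: (0,1,1); (3,1,2)
branch 1 (rule r1):
nodes: 0:m3, 2:m1, 3:m2, 4:m1
edges: (0,2,1)
branch 2 (rule r2):
nodes: 0:m3, 1:m1, 2:m1, 3:m2, 4:m1
edges: (0,1,1); (3,1,1); (3,4,1)


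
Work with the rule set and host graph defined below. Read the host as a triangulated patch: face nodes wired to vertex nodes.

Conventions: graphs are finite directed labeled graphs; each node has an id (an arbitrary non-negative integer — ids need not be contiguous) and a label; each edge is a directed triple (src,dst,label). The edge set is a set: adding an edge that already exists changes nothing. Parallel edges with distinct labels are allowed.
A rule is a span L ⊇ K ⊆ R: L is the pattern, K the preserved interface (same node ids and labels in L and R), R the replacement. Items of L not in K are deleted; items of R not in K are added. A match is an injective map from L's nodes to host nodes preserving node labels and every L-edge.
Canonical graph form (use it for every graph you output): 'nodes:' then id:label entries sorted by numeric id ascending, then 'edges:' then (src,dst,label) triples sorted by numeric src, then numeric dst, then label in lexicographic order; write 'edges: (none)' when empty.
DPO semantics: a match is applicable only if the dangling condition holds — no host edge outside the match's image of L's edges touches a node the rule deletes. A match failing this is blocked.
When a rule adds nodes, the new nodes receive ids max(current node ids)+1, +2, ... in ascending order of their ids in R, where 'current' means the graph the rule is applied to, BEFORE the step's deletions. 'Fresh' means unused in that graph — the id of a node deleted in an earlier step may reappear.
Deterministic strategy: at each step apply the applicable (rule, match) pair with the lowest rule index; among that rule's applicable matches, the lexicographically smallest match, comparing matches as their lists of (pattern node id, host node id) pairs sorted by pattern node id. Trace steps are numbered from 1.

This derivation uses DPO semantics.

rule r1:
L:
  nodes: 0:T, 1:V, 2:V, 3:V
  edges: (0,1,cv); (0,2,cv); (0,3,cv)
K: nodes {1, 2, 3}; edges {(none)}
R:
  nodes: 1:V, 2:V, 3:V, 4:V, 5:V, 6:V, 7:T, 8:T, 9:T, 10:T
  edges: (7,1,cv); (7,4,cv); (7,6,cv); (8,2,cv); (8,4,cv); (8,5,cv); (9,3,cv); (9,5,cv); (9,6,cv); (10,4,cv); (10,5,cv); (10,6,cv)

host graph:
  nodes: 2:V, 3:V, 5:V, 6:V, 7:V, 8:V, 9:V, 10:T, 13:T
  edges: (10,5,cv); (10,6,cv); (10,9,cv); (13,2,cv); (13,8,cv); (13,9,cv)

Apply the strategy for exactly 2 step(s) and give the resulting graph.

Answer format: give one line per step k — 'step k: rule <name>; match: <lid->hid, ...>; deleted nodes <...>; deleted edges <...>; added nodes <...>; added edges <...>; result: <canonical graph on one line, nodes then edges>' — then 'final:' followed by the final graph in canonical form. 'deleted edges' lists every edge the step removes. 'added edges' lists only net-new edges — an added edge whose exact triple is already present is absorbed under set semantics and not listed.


step 1: rule r1; match: 0->10, 1->5, 2->6, 3->9; deleted nodes 10; deleted edges (10,5,cv); (10,6,cv); (10,9,cv); added nodes 14, 15, 16, 17, 18, 19, 20; added edges (17,5,cv); (17,14,cv); (17,16,cv); (18,6,cv); (18,14,cv); (18,15,cv); (19,9,cv); (19,15,cv); (19,16,cv); (20,14,cv); (20,15,cv); (20,16,cv); result: nodes: 2:V, 3:V, 5:V, 6:V, 7:V, 8:V, 9:V, 13:T, 14:V, 15:V, 16:V, 17:T, 18:T, 19:T, 20:T edges: (13,2,cv); (13,8,cv); (13,9,cv); (17,5,cv); (17,14,cv); (17,16,cv); (18,6,cv); (18,14,cv); (18,15,cv); (19,9,cv); (19,15,cv); (19,16,cv); (20,14,cv); (20,15,cv); (20,16,cv)
step 2: rule r1; match: 0->13, 1->2, 2->8, 3->9; deleted nodes 13; deleted edges (13,2,cv); (13,8,cv); (13,9,cv); added nodes 21, 22, 23, 24, 25, 26, 27; added edges (24,2,cv); (24,21,cv); (24,23,cv); (25,8,cv); (25,21,cv); (25,22,cv); (26,9,cv); (26,22,cv); (26,23,cv); (27,21,cv); (27,22,cv); (27,23,cv); result: nodes: 2:V, 3:V, 5:V, 6:V, 7:V, 8:V, 9:V, 14:V, 15:V, 16:V, 17:T, 18:T, 19:T, 20:T, 21:V, 22:V, 23:V, 24:T, 25:T, 26:T, 27:T edges: (17,5,cv); (17,14,cv); (17,16,cv); (18,6,cv); (18,14,cv); (18,15,cv); (19,9,cv); (19,15,cv); (19,16,cv); (20,14,cv); (20,15,cv); (20,16,cv); (24,2,cv); (24,21,cv); (24,23,cv); (25,8,cv); (25,21,cv); (25,22,cv); (26,9,cv); (26,22,cv); (26,23,cv); (27,21,cv); (27,22,cv); (27,23,cv)
final:
nodes: 2:V, 3:V, 5:V, 6:V, 7:V, 8:V, 9:V, 14:V, 15:V, 16:V, 17:T, 18:T, 19:T, 20:T, 21:V, 22:V, 23:V, 24:T, 25:T, 26:T, 27:T
edges: (17,5,cv); (17,14,cv); (17,16,cv); (18,6,cv); (18,14,cv); (18,15,cv); (19,9,cv); (19,15,cv); (19,16,cv); (20,14,cv); (20,15,cv); (20,16,cv); (24,2,cv); (24,21,cv); (24,23,cv); (25,8,cv); (25,21,cv); (25,22,cv); (26,9,cv); (26,22,cv); (26,23,cv); (27,21,cv); (27,22,cv); (27,23,cv)


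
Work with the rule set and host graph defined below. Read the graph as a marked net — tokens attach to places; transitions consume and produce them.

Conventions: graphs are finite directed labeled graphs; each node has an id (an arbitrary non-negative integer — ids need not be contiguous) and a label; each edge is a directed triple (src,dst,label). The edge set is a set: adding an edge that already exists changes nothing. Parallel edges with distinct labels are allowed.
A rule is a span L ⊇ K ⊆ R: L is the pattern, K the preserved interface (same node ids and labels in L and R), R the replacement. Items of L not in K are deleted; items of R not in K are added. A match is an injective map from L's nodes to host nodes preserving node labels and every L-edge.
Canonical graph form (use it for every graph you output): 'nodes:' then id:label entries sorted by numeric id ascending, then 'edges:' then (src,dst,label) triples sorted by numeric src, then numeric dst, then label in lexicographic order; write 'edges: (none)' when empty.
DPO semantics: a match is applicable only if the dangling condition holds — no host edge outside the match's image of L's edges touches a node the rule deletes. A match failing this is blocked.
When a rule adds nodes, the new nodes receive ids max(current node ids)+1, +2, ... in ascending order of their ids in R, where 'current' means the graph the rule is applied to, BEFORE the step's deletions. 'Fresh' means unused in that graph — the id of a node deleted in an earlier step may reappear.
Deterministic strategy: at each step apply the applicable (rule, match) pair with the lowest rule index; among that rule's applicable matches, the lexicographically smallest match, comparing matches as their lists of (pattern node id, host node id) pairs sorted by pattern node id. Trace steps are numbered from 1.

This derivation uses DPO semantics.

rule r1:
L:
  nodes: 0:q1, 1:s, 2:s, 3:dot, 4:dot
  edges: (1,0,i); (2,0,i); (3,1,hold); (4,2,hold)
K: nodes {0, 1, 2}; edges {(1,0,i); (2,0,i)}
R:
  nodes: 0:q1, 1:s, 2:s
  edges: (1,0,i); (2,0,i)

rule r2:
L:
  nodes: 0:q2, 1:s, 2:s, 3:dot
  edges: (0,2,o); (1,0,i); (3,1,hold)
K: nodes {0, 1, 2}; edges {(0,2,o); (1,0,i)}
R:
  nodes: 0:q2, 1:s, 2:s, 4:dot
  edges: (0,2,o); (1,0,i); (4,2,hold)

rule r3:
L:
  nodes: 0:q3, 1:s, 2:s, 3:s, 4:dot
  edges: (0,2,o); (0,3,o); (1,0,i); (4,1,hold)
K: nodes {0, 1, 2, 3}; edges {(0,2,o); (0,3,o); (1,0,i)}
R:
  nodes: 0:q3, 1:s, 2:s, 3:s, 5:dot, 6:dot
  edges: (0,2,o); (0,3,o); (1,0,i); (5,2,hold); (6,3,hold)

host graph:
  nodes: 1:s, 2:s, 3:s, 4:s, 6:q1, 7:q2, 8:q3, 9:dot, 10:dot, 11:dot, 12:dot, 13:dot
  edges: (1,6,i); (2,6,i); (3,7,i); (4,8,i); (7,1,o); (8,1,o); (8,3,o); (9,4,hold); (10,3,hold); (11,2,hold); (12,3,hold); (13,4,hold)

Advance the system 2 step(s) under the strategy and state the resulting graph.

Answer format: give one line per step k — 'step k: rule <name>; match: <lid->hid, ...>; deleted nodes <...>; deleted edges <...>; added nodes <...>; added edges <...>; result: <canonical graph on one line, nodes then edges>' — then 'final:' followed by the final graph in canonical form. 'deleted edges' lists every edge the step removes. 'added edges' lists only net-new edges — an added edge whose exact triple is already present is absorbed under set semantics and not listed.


step 1: rule r2; match: 0->7, 1->3, 2->1, 3->10; deleted nodes 10; deleted edges (10,3,hold); added nodes 14; added edges (14,1,hold); result: nodes: 1:s, 2:s, 3:s, 4:s, 6:q1, 7:q2, 8:q3, 9:dot, 11:dot, 12:dot, 13:dot, 14:dot edges: (1,6,i); (2,6,i); (3,7,i); (4,8,i); (7,1,o); (8,1,o); (8,3,o); (9,4,hold); (11,2,hold); (12,3,hold); (13,4,hold); (14,1,hold)
step 2: rule r1; match: 0->6, 1->1, 2->2, 3->14, 4->11; deleted nodes 11, 14; deleted edges (11,2,hold); (14,1,hold); added nodes (none); added edges (none); result: nodes: 1:s, 2:s, 3:s, 4:s, 6:q1, 7:q2, 8:q3, 9:dot, 12:dot, 13:dot edges: (1,6,i); (2,6,i); (3,7,i); (4,8,i); (7,1,o); (8,1,o); (8,3,o); (9,4,hold); (12,3,hold); (13,4,hold)
final:
nodes: 1:s, 2:s, 3:s, 4:s, 6:q1, 7:q2, 8:q3, 9:dot, 12:dot, 13:dot
edges: (1,6,i); (2,6,i); (3,7,i); (4,8,i); (7,1,o); (8,1,o); (8,3,o); (9,4,hold); (12,3,hold); (13,4,hold)


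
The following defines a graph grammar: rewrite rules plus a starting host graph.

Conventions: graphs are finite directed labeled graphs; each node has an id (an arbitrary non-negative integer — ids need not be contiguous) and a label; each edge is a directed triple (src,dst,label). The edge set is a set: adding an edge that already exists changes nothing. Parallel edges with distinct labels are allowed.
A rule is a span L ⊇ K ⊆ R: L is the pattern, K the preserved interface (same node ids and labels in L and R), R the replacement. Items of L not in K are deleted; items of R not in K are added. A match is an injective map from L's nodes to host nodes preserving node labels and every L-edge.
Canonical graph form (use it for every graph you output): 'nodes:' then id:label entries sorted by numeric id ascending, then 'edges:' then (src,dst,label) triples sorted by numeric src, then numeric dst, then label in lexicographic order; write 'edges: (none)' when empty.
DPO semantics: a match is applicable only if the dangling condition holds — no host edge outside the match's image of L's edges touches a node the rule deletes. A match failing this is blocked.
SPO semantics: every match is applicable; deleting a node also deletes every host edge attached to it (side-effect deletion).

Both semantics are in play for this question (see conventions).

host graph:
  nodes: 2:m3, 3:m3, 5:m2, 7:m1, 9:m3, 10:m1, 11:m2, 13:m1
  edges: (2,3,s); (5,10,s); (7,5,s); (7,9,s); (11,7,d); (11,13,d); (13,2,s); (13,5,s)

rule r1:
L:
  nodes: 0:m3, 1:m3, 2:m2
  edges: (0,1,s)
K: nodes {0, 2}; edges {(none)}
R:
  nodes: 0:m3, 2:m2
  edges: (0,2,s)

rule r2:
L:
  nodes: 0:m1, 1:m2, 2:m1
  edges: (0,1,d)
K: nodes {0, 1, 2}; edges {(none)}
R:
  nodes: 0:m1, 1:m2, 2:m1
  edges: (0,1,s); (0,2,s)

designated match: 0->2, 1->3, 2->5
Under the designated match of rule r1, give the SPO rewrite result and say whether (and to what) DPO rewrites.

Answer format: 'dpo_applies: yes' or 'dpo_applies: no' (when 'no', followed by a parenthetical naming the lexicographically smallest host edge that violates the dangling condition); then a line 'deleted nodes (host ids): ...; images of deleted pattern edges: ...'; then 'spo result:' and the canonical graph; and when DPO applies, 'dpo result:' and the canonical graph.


dpo_applies: yes
deleted nodes (host ids): 3; images of deleted pattern edges: (2,3,s)
spo result:
nodes: 2:m3, 5:m2, 7:m1, 9:m3, 10:m1, 11:m2, 13:m1
edges: (2,5,s); (5,10,s); (7,5,s); (7,9,s); (11,7,d); (11,13,d); (13,2,s); (13,5,s)
dpo result:
nodes: 2:m3, 5:m2, 7:m1, 9:m3, 10:m1, 11:m2, 13:m1
edges: (2,5,s); (5,10,s); (7,5,s); (7,9,s); (11,7,d); (11,13,d); (13,2,s); (13,5,s)


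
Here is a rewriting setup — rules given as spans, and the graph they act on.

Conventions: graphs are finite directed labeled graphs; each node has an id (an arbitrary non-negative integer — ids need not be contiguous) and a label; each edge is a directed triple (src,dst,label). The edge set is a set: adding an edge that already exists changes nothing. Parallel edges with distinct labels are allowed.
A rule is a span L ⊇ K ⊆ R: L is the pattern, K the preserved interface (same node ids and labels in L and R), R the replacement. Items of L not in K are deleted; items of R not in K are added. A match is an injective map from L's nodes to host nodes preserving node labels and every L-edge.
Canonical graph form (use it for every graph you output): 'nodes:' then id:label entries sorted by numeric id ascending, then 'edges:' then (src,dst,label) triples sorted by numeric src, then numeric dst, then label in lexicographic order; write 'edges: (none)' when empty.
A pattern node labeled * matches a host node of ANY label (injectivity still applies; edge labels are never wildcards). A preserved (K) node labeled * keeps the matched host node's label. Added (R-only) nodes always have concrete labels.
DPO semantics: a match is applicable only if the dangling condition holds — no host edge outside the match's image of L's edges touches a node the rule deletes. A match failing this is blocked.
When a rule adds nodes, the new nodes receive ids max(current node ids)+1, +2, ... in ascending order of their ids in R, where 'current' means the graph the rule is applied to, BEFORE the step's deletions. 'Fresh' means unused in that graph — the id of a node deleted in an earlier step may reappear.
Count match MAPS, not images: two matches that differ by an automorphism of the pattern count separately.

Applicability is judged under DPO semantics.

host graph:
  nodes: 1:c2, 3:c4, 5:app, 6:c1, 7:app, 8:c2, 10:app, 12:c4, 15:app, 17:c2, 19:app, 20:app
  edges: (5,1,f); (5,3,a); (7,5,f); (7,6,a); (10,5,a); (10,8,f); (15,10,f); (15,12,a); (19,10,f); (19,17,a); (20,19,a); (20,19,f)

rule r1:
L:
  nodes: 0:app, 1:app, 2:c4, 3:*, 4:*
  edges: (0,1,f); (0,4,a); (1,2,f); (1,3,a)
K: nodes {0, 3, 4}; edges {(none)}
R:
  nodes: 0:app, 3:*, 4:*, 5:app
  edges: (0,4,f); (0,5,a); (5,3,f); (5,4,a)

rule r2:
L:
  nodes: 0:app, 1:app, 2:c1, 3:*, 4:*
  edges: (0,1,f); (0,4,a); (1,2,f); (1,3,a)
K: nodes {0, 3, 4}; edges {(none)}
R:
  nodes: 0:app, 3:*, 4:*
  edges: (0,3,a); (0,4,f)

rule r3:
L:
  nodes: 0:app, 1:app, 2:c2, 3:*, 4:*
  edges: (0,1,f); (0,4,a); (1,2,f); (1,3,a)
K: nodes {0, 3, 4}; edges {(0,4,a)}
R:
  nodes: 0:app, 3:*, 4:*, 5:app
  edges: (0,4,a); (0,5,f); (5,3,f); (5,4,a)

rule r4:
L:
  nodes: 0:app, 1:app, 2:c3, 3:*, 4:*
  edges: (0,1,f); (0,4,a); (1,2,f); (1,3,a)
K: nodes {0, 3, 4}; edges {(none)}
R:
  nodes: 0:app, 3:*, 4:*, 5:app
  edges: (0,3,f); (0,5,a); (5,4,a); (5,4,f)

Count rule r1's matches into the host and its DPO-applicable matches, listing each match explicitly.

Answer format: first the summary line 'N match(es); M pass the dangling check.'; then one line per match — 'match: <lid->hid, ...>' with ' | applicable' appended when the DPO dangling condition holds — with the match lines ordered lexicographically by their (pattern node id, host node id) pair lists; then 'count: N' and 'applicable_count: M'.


0 match(es); 0 pass the dangling check.
count: 0
applicable_count: 0


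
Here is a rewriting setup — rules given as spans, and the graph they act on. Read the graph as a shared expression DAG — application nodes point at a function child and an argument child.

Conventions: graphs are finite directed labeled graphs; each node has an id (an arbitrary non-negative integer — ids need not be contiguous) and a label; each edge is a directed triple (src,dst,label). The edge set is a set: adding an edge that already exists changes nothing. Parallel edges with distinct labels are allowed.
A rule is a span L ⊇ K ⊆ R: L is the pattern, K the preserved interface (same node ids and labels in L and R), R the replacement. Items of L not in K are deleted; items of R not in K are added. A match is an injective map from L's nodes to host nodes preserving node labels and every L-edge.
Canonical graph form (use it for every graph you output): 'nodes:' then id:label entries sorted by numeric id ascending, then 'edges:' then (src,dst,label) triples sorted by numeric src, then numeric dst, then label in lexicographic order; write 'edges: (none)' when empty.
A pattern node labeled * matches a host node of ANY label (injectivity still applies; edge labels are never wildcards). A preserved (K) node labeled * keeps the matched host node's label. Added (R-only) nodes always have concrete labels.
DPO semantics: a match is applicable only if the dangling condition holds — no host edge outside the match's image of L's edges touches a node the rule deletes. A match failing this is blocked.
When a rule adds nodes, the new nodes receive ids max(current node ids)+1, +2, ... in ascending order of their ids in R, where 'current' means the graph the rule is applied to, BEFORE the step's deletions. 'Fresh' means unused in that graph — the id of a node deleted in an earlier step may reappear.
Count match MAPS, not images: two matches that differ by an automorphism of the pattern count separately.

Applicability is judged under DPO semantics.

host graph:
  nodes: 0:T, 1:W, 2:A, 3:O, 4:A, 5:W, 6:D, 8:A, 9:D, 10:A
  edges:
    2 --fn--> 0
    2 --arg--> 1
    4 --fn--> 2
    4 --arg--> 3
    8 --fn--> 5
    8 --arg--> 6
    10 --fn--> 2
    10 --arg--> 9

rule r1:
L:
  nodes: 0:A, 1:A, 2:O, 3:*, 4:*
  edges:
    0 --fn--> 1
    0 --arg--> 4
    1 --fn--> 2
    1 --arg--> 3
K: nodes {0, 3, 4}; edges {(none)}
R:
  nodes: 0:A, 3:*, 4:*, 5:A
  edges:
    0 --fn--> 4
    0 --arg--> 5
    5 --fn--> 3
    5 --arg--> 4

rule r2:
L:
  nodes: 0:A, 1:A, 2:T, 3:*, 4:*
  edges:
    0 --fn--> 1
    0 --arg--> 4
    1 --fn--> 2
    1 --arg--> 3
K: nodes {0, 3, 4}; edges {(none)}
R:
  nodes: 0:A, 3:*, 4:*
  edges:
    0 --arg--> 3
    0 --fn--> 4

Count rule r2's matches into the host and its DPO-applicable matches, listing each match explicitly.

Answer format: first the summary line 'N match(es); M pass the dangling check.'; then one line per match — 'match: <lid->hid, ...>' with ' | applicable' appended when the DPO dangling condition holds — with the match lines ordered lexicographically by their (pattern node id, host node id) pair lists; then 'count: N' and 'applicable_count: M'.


2 match(es); 0 pass the dangling check.
match: 0->4, 1->2, 2->0, 3->1, 4->3
match: 0->10, 1->2, 2->0, 3->1, 4->9
count: 2
applicable_count: 0


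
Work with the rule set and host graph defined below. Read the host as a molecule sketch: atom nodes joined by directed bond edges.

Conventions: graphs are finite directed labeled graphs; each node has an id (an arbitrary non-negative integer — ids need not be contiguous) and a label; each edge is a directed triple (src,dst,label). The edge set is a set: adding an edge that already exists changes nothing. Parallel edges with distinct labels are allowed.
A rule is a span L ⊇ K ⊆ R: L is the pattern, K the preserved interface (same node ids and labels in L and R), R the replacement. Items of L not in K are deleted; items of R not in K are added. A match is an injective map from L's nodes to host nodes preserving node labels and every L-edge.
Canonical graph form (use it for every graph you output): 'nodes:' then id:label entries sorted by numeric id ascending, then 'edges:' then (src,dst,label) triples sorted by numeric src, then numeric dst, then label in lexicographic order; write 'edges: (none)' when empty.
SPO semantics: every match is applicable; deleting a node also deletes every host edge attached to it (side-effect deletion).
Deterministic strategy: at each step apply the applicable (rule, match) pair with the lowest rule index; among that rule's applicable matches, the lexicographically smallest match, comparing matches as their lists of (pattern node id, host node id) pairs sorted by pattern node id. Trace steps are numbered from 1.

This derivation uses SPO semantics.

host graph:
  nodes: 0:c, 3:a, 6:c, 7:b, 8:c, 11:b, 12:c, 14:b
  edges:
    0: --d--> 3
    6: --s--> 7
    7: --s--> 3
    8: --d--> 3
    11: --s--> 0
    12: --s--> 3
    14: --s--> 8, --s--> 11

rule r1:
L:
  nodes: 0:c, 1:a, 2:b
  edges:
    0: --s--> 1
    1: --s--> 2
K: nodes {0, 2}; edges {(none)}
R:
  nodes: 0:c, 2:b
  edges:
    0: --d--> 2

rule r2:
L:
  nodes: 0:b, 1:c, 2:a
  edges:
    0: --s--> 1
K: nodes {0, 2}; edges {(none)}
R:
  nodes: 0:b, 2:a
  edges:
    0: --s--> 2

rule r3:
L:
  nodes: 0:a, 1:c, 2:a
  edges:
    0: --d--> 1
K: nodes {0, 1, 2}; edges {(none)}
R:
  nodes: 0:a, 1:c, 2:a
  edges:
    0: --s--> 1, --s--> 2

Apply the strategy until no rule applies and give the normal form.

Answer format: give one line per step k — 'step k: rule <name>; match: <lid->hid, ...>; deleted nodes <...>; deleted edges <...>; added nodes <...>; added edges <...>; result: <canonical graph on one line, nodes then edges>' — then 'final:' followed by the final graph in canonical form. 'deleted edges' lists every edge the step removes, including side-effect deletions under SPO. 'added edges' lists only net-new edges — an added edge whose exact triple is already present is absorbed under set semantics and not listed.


step 1: rule r2; match: 0->11, 1->0, 2->3; deleted nodes 0; deleted edges (0,3,d); (11,0,s); added nodes (none); added edges (11,3,s); result: nodes: 3:a, 6:c, 7:b, 8:c, 11:b, 12:c, 14:b edges: (6,7,s); (7,3,s); (8,3,d); (11,3,s); (12,3,s); (14,8,s); (14,11,s)
step 2: rule r2; match: 0->14, 1->8, 2->3; deleted nodes 8; deleted edges (8,3,d); (14,8,s); added nodes (none); added edges (14,3,s); result: nodes: 3:a, 6:c, 7:b, 11:b, 12:c, 14:b edges: (6,7,s); (7,3,s); (11,3,s); (12,3,s); (14,3,s); (14,11,s)
final:
nodes: 3:a, 6:c, 7:b, 11:b, 12:c, 14:b
edges: (6,7,s); (7,3,s); (11,3,s); (12,3,s); (14,3,s); (14,11,s)


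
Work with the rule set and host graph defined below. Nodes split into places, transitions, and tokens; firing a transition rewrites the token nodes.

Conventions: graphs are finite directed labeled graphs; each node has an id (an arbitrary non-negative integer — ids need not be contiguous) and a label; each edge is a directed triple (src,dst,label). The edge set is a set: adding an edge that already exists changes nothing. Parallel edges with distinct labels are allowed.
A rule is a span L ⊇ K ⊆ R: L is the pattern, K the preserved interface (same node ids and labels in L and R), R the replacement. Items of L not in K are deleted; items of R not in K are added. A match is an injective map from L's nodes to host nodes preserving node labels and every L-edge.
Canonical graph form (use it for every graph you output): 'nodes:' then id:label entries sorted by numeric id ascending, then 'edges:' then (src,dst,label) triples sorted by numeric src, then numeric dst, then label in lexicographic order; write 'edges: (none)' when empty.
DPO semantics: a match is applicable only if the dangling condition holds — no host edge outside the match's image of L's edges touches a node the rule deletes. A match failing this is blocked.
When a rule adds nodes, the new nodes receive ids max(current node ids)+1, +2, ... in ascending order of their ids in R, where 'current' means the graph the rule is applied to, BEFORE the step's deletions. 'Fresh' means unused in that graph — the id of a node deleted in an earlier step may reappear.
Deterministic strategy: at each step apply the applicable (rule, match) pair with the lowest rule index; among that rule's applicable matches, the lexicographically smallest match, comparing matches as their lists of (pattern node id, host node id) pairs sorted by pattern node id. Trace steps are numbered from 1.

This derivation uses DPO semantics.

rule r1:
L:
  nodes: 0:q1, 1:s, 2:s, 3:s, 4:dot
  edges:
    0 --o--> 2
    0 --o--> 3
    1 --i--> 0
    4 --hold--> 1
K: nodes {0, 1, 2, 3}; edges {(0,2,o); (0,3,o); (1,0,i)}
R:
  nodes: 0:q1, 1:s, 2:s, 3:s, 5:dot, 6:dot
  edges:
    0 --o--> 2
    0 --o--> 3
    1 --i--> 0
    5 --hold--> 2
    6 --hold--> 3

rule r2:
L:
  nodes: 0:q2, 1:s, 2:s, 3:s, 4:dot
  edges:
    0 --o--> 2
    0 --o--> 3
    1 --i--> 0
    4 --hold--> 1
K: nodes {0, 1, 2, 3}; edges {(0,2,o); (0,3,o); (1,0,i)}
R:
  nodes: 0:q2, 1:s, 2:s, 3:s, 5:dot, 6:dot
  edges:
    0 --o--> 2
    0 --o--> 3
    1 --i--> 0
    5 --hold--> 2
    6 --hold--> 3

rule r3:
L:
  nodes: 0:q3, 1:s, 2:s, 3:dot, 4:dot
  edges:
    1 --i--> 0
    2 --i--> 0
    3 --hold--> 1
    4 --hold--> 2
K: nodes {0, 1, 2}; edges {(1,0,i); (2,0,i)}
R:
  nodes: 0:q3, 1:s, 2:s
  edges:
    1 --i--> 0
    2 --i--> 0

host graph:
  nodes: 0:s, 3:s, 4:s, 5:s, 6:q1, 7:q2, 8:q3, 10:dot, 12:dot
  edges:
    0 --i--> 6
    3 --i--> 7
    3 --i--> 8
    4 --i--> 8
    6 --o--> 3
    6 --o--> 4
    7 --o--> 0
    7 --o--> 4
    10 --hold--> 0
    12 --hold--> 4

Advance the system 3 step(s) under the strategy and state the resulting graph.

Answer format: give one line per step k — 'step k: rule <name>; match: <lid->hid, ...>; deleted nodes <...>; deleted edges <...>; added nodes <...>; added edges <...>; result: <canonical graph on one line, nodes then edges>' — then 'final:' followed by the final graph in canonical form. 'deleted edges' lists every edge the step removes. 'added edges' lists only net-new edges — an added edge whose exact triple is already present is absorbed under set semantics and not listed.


step 1: rule r1; match: 0->6, 1->0, 2->3, 3->4, 4->10; deleted nodes 10; deleted edges (10,0,hold); added nodes 13, 14; added edges (13,3,hold); (14,4,hold); result: nodes: 0:s, 3:s, 4:s, 5:s, 6:q1, 7:q2, 8:q3, 12:dot, 13:dot, 14:dot edges: (0,6,i); (3,7,i); (3,8,i); (4,8,i); (6,3,o); (6,4,o); (7,0,o); (7,4,o); (12,4,hold); (13,3,hold); (14,4,hold)
step 2: rule r2; match: 0->7, 1->3, 2->0, 3->4, 4->13; deleted nodes 13; deleted edges (13,3,hold); added nodes 15, 16; added edges (15,0,hold); (16,4,hold); result: nodes: 0:s, 3:s, 4:s, 5:s, 6:q1, 7:q2, 8:q3, 12:dot, 14:dot, 15:dot, 16:dot edges: (0,6,i); (3,7,i); (3,8,i); (4,8,i); (6,3,o); (6,4,o); (7,0,o); (7,4,o); (12,4,hold); (14,4,hold); (15,0,hold); (16,4,hold)
step 3: rule r1; match: 0->6, 1->0, 2->3, 3->4, 4->15; deleted nodes 15; deleted edges (15,0,hold); added nodes 17, 18; added edges (17,3,hold); (18,4,hold); result: nodes: 0:s, 3:s, 4:s, 5:s, 6:q1, 7:q2, 8:q3, 12:dot, 14:dot, 16:dot, 17:dot, 18:dot edges: (0,6,i); (3,7,i); (3,8,i); (4,8,i); (6,3,o); (6,4,o); (7,0,o); (7,4,o); (12,4,hold); (14,4,hold); (16,4,hold); (17,3,hold); (18,4,hold)
final:
nodes: 0:s, 3:s, 4:s, 5:s, 6:q1, 7:q2, 8:q3, 12:dot, 14:dot, 16:dot, 17:dot, 18:dot
edges: (0,6,i); (3,7,i); (3,8,i); (4,8,i); (6,3,o); (6,4,o); (7,0,o); (7,4,o); (12,4,hold); (14,4,hold); (16,4,hold); (17,3,hold); (18,4,hold)


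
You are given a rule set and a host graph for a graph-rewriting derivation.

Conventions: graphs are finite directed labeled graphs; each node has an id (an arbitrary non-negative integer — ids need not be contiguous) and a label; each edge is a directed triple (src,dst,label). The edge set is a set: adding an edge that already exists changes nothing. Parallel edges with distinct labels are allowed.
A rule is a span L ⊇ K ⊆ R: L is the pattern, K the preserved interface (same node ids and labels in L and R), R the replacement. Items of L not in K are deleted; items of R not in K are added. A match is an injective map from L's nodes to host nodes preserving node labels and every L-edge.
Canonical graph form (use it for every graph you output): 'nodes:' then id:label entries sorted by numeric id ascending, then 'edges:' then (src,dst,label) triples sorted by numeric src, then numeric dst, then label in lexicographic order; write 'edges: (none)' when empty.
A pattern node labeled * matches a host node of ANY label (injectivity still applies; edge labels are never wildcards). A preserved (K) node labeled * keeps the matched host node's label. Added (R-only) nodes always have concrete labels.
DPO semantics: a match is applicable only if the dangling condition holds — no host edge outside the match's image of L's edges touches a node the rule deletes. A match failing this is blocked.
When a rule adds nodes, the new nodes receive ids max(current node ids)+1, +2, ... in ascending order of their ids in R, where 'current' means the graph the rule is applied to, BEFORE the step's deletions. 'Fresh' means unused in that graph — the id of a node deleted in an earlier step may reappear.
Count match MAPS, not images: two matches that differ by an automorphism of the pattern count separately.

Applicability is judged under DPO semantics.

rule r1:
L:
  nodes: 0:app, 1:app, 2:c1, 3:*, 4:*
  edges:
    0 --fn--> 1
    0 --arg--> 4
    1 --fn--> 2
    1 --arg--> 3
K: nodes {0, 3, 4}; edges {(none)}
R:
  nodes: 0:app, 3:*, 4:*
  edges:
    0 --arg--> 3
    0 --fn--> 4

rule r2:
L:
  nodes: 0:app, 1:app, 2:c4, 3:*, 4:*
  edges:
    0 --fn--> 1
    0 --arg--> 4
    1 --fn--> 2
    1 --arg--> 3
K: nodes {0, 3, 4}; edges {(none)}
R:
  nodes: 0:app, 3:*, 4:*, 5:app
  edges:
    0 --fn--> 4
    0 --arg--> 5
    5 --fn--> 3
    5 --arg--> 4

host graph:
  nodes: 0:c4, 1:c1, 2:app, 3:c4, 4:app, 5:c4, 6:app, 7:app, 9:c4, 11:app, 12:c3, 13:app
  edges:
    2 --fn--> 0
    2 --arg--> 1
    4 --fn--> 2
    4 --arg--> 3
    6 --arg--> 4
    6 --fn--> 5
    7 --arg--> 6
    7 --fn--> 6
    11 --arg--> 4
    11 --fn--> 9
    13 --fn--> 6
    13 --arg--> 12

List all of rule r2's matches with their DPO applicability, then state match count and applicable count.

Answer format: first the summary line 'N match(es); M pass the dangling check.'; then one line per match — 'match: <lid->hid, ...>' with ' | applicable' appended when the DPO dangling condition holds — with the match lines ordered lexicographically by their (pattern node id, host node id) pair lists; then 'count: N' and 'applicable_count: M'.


2 match(es); 1 pass the dangling check.
match: 0->4, 1->2, 2->0, 3->1, 4->3 | applicable
match: 0->13, 1->6, 2->5, 3->4, 4->12
count: 2
applicable_count: 1


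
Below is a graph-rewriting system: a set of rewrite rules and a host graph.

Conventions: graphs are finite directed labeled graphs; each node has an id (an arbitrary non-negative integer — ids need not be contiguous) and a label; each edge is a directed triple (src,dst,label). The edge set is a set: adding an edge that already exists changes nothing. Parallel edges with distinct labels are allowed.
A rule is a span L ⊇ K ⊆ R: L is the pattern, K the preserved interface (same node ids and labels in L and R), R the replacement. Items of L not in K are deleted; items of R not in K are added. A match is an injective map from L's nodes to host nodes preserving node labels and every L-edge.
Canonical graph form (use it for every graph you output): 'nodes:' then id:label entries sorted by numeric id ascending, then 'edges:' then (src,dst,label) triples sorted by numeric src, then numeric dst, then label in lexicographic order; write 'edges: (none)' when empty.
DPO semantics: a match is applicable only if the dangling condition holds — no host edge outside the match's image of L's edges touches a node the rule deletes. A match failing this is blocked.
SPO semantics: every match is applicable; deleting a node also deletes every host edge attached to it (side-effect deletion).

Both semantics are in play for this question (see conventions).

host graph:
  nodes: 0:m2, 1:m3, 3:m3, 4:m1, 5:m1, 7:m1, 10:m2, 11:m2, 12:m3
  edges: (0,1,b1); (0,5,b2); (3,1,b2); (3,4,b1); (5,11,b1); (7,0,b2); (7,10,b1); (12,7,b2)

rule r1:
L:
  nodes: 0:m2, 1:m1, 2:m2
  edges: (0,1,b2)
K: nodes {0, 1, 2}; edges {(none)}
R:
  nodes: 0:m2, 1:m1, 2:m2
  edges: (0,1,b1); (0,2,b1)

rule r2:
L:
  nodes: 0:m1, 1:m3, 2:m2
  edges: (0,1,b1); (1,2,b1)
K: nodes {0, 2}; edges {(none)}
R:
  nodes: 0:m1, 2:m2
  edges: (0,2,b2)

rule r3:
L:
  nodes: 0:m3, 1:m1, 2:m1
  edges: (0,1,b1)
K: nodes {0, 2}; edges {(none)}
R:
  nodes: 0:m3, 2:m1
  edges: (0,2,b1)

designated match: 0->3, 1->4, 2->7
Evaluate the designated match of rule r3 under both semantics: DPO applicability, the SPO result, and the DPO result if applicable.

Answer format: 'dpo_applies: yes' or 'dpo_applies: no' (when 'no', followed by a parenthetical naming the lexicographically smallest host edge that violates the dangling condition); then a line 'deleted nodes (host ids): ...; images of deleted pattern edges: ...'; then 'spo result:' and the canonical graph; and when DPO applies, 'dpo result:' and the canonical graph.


dpo_applies: yes
deleted nodes (host ids): 4; images of deleted pattern edges: (3,4,b1)
spo result:
nodes: 0:m2, 1:m3, 3:m3, 5:m1, 7:m1, 10:m2, 11:m2, 12:m3
edges: (0,1,b1); (0,5,b2); (3,1,b2); (3,7,b1); (5,11,b1); (7,0,b2); (7,10,b1); (12,7,b2)
dpo result:
nodes: 0:m2, 1:m3, 3:m3, 5:m1, 7:m1, 10:m2, 11:m2, 12:m3
edges: (0,1,b1); (0,5,b2); (3,1,b2); (3,7,b1); (5,11,b1); (7,0,b2); (7,10,b1); (12,7,b2)


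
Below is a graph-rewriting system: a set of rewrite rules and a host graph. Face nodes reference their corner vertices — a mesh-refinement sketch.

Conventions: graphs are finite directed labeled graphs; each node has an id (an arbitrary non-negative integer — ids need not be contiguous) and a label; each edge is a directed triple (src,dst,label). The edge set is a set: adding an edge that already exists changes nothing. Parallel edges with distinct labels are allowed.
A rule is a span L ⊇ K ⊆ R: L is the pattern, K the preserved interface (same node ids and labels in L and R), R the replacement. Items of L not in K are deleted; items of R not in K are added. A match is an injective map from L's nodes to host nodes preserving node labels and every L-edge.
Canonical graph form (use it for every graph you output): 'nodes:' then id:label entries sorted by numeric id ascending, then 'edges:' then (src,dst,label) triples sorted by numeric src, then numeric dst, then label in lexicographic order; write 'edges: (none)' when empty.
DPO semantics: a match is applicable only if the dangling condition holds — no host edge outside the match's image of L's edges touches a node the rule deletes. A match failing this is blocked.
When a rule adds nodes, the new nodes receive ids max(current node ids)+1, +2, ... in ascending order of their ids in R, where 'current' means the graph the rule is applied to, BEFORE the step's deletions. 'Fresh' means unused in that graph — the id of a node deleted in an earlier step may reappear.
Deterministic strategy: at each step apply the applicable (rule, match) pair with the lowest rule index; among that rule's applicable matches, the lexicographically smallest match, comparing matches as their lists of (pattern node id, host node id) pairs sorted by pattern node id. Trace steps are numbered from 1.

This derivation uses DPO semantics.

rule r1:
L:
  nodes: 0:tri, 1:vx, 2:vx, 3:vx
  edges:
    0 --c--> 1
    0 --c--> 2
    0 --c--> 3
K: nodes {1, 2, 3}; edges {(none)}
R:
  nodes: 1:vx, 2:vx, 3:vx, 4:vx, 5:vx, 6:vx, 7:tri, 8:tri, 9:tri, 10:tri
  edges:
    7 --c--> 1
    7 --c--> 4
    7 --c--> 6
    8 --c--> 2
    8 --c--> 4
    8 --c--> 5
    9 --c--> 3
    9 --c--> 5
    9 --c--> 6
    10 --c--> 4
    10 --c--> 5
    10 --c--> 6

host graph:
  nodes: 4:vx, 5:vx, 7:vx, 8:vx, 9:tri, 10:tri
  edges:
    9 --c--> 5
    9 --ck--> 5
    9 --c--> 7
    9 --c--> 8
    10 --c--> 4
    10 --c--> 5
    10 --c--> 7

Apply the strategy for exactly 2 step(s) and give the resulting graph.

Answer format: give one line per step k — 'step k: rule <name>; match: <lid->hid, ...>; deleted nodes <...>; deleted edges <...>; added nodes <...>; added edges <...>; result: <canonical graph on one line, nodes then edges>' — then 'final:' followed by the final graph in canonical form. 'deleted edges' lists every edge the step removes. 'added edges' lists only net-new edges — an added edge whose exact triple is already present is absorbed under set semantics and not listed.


step 1: rule r1; match: 0->10, 1->4, 2->5, 3->7; deleted nodes 10; deleted edges (10,4,c); (10,5,c); (10,7,c); added nodes 11, 12, 13, 14, 15, 16, 17; added edges (14,4,c); (14,11,c); (14,13,c); (15,5,c); (15,11,c); (15,12,c); (16,7,c); (16,12,c); (16,13,c); (17,11,c); (17,12,c); (17,13,c); result: nodes: 4:vx, 5:vx, 7:vx, 8:vx, 9:tri, 11:vx, 12:vx, 13:vx, 14:tri, 15:tri, 16:tri, 17:tri edges: (9,5,c); (9,5,ck); (9,7,c); (9,8,c); (14,4,c); (14,11,c); (14,13,c); (15,5,c); (15,11,c); (15,12,c); (16,7,c); (16,12,c); (16,13,c); (17,11,c); (17,12,c); (17,13,c)
step 2: rule r1; match: 0->14, 1->4, 2->11, 3->13; deleted nodes 14; deleted edges (14,4,c); (14,11,c); (14,13,c); added nodes 18, 19, 20, 21, 22, 23, 24; added edges (21,4,c); (21,18,c); (21,20,c); (22,11,c); (22,18,c); (22,19,c); (23,13,c); (23,19,c); (23,20,c); (24,18,c); (24,19,c); (24,20,c); result: nodes: 4:vx, 5:vx, 7:vx, 8:vx, 9:tri, 11:vx, 12:vx, 13:vx, 15:tri, 16:tri, 17:tri, 18:vx, 19:vx, 20:vx, 21:tri, 22:tri, 23:tri, 24:tri edges: (9,5,c); (9,5,ck); (9,7,c); (9,8,c); (15,5,c); (15,11,c); (15,12,c); (16,7,c); (16,12,c); (16,13,c); (17,11,c); (17,12,c); (17,13,c); (21,4,c); (21,18,c); (21,20,c); (22,11,c); (22,18,c); (22,19,c); (23,13,c); (23,19,c); (23,20,c); (24,18,c); (24,19,c); (24,20,c)
final:
nodes: 4:vx, 5:vx, 7:vx, 8:vx, 9:tri, 11:vx, 12:vx, 13:vx, 15:tri, 16:tri, 17:tri, 18:vx, 19:vx, 20:vx, 21:tri, 22:tri, 23:tri, 24:tri
edges: (9,5,c); (9,5,ck); (9,7,c); (9,8,c); (15,5,c); (15,11,c); (15,12,c); (16,7,c); (16,12,c); (16,13,c); (17,11,c); (17,12,c); (17,13,c); (21,4,c); (21,18,c); (21,20,c); (22,11,c); (22,18,c); (22,19,c); (23,13,c); (23,19,c); (23,20,c); (24,18,c); (24,19,c); (24,20,c)


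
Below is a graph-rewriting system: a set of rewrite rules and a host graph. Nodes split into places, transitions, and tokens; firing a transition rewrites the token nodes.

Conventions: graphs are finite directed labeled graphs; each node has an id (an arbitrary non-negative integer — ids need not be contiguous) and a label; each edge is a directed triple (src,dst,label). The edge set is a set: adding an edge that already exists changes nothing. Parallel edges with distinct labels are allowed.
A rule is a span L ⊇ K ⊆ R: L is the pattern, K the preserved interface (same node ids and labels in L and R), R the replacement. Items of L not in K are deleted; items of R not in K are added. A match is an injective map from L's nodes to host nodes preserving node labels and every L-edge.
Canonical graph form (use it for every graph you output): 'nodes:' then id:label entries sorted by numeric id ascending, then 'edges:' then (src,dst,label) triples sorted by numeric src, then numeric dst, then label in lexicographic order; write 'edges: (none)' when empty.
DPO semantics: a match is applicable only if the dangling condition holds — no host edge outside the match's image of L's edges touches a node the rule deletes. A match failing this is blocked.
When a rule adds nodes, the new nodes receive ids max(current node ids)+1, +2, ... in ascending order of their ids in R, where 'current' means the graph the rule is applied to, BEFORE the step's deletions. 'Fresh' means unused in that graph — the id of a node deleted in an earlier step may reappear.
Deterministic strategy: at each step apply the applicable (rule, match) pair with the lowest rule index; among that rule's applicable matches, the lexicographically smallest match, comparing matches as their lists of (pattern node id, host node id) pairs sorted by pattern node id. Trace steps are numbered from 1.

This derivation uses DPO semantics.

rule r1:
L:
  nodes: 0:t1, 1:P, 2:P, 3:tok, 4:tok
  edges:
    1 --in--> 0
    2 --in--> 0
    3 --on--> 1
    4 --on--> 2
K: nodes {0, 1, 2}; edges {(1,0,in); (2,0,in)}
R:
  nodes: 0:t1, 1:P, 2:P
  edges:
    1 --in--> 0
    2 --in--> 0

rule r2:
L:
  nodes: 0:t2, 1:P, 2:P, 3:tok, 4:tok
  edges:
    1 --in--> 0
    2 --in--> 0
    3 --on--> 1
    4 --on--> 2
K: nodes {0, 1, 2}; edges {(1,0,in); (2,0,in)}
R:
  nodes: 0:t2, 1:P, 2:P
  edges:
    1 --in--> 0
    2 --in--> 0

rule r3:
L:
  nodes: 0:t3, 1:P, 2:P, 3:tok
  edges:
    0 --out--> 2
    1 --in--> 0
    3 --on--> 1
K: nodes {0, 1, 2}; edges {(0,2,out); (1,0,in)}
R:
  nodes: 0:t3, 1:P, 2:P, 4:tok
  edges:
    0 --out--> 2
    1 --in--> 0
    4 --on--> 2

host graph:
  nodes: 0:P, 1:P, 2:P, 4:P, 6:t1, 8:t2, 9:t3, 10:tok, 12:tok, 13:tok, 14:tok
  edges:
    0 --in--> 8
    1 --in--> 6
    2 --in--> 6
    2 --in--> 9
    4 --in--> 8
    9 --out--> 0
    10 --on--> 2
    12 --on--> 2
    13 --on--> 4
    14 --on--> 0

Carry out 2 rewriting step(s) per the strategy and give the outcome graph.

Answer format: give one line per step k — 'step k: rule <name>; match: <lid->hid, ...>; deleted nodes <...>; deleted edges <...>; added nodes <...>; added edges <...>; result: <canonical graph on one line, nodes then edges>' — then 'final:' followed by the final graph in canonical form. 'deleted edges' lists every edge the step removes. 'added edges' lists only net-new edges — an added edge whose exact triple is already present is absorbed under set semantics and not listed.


step 1: rule r2; match: 0->8, 1->0, 2->4, 3->14, 4->13; deleted nodes 13, 14; deleted edges (13,4,on); (14,0,on); added nodes (none); added edges (none); result: nodes: 0:P, 1:P, 2:P, 4:P, 6:t1, 8:t2, 9:t3, 10:tok, 12:tok edges: (0,8,in); (1,6,in); (2,6,in); (2,9,in); (4,8,in); (9,0,out); (10,2,on); (12,2,on)
step 2: rule r3; match: 0->9, 1->2, 2->0, 3->10; deleted nodes 10; deleted edges (10,2,on); added nodes 13; added edges (13,0,on); result: nodes: 0:P, 1:P, 2:P, 4:P, 6:t1, 8:t2, 9:t3, 12:tok, 13:tok edges: (0,8,in); (1,6,in); (2,6,in); (2,9,in); (4,8,in); (9,0,out); (12,2,on); (13,0,on)
final:
nodes: 0:P, 1:P, 2:P, 4:P, 6:t1, 8:t2, 9:t3, 12:tok, 13:tok
edges: (0,8,in); (1,6,in); (2,6,in); (2,9,in); (4,8,in); (9,0,out); (12,2,on); (13,0,on)
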